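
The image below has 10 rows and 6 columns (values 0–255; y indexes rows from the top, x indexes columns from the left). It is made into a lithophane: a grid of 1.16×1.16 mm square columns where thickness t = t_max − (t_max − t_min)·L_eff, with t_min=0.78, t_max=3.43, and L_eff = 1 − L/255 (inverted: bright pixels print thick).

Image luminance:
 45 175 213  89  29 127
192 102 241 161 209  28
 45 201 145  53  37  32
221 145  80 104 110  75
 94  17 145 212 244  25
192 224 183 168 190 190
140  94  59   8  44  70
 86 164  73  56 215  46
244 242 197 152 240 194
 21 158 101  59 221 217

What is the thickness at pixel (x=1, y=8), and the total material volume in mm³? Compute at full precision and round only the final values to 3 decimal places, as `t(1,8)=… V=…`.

span = t_max - t_min = 3.43 - 0.78 = 2.650
L(1,8) = 242, L_eff = 1 - 242/255 = 0.050980 (inverted)
t(1,8) = 3.43 - 2.650·0.050980 = 3.295
Σt over all 10·6 pixels = 163603/1275 ≈ 128.3160784
V = pitch²·Σt = 1.16²·163603/1275 = 172.662

t(1,8)=3.295 V=172.662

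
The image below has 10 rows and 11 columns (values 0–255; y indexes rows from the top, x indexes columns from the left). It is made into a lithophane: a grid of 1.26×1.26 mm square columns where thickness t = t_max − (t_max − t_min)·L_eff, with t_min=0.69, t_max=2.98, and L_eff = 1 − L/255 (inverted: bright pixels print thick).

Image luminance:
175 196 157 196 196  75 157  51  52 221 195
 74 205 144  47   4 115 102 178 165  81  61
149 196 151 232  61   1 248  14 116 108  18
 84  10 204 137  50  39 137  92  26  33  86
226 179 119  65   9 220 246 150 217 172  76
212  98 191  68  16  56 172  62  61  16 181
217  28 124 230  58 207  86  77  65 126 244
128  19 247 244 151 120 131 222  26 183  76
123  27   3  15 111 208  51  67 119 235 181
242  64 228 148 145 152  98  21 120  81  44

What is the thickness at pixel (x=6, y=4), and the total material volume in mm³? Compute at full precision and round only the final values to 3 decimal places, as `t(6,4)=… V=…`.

span = t_max - t_min = 2.98 - 0.69 = 2.290
L(6,4) = 246, L_eff = 1 - 246/255 = 0.035294 (inverted)
t(6,4) = 2.98 - 2.290·0.035294 = 2.899
Σt over all 10·11 pixels = 4990997/25500 ≈ 195.7253725
V = pitch²·Σt = 1.26²·4990997/25500 = 310.734

t(6,4)=2.899 V=310.734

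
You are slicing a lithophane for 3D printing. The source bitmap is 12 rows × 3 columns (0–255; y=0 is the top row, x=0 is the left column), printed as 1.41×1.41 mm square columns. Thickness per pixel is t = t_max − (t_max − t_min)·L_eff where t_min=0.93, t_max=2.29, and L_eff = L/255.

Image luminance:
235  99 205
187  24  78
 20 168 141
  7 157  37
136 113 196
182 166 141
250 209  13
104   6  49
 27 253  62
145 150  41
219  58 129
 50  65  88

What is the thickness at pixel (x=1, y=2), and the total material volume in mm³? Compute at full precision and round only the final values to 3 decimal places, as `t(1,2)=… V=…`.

span = t_max - t_min = 2.29 - 0.93 = 1.360
L(1,2) = 168, L_eff = 168/255 = 0.658824
t(1,2) = 2.29 - 1.360·0.658824 = 1.394
Σt over all 12·3 pixels = 4499/75 ≈ 59.9866667
V = pitch²·Σt = 1.41²·4499/75 = 119.259

t(1,2)=1.394 V=119.259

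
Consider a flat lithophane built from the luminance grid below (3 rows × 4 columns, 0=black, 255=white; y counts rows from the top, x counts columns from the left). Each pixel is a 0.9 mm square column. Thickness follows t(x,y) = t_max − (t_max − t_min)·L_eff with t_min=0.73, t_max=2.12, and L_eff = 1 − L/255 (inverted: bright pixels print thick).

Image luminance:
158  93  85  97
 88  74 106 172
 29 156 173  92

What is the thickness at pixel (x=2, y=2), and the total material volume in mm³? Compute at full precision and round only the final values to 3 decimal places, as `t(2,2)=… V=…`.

span = t_max - t_min = 2.12 - 0.73 = 1.390
L(2,2) = 173, L_eff = 1 - 173/255 = 0.321569 (inverted)
t(2,2) = 2.12 - 1.390·0.321569 = 1.673
Σt over all 3·4 pixels = 135759/8500 ≈ 15.9716471
V = pitch²·Σt = 0.9²·135759/8500 = 12.937

t(2,2)=1.673 V=12.937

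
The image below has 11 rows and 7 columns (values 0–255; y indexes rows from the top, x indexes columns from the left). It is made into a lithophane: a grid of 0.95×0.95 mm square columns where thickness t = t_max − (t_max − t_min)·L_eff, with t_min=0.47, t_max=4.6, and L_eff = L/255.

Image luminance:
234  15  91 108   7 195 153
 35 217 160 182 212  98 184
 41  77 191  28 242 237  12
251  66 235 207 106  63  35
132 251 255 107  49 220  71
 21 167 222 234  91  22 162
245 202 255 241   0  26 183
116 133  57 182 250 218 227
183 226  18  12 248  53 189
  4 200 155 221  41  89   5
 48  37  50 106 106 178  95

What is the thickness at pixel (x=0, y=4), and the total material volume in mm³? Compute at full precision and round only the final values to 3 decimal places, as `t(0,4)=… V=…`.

t(0,4)=2.462 V=169.330

span = t_max - t_min = 4.6 - 0.47 = 4.130
L(0,4) = 132, L_eff = 132/255 = 0.517647
t(0,4) = 4.6 - 4.130·0.517647 = 2.462
Σt over all 11·7 pixels = 56287/300 ≈ 187.6233333
V = pitch²·Σt = 0.95²·56287/300 = 169.330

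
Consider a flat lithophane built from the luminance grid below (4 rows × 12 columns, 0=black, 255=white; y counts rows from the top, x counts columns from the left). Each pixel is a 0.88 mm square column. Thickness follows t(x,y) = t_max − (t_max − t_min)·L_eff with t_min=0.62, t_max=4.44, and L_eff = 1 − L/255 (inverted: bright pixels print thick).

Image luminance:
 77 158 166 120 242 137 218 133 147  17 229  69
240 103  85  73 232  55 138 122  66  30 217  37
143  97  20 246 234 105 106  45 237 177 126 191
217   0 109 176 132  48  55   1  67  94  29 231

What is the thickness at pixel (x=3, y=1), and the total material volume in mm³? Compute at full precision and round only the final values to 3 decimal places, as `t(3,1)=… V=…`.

t(3,1)=1.714 V=92.616

span = t_max - t_min = 4.44 - 0.62 = 3.820
L(3,1) = 73, L_eff = 1 - 73/255 = 0.713725 (inverted)
t(3,1) = 4.44 - 3.820·0.713725 = 1.714
Σt over all 4·12 pixels = 508289/4250 ≈ 119.5974118
V = pitch²·Σt = 0.88²·508289/4250 = 92.616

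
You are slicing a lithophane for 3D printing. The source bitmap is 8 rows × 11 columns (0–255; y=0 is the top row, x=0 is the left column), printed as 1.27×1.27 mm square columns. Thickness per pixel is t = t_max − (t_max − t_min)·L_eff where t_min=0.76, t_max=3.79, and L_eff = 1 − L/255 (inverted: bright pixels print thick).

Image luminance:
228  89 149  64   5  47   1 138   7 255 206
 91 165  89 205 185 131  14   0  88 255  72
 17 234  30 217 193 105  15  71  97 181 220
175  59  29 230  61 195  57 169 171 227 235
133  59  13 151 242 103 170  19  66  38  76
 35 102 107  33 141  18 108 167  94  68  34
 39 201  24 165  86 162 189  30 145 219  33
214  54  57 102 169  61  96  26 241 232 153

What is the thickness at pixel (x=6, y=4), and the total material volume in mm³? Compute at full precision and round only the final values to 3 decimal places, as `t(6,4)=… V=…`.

t(6,4)=2.780 V=302.338

span = t_max - t_min = 3.79 - 0.76 = 3.030
L(6,4) = 170, L_eff = 1 - 170/255 = 0.333333 (inverted)
t(6,4) = 3.79 - 3.030·0.333333 = 2.780
Σt over all 8·11 pixels = 1593327/8500 ≈ 187.4502353
V = pitch²·Σt = 1.27²·1593327/8500 = 302.338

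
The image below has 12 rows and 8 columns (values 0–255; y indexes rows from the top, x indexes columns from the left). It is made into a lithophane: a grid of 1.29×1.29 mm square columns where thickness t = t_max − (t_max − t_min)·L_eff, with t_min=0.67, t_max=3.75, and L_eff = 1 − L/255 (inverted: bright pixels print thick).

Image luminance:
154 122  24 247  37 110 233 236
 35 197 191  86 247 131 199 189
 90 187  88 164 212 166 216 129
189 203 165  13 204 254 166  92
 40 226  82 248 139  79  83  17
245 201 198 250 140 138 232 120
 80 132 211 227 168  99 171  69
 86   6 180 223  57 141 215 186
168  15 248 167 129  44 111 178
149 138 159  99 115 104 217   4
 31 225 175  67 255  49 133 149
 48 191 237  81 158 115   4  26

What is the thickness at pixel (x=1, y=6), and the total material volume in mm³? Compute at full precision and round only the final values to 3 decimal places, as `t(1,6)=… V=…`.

span = t_max - t_min = 3.75 - 0.67 = 3.080
L(1,6) = 132, L_eff = 1 - 132/255 = 0.482353 (inverted)
t(1,6) = 3.75 - 3.080·0.482353 = 2.264
Σt over all 12·8 pixels = 1461398/6375 ≈ 229.2389020
V = pitch²·Σt = 1.29²·1461398/6375 = 381.476

t(1,6)=2.264 V=381.476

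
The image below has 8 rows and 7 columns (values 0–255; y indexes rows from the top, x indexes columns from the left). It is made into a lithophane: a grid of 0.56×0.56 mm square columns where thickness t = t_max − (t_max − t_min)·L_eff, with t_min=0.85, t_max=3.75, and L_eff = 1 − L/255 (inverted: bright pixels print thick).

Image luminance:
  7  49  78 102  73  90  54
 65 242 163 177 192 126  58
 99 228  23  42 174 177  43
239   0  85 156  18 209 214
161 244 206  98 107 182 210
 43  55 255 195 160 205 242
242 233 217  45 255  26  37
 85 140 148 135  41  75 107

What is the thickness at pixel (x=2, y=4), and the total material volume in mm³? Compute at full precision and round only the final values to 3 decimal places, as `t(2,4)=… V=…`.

span = t_max - t_min = 3.75 - 0.85 = 2.900
L(2,4) = 206, L_eff = 1 - 206/255 = 0.192157 (inverted)
t(2,4) = 3.75 - 2.900·0.192157 = 3.193
Σt over all 8·7 pixels = 55668/425 ≈ 130.9835294
V = pitch²·Σt = 0.56²·55668/425 = 41.076

t(2,4)=3.193 V=41.076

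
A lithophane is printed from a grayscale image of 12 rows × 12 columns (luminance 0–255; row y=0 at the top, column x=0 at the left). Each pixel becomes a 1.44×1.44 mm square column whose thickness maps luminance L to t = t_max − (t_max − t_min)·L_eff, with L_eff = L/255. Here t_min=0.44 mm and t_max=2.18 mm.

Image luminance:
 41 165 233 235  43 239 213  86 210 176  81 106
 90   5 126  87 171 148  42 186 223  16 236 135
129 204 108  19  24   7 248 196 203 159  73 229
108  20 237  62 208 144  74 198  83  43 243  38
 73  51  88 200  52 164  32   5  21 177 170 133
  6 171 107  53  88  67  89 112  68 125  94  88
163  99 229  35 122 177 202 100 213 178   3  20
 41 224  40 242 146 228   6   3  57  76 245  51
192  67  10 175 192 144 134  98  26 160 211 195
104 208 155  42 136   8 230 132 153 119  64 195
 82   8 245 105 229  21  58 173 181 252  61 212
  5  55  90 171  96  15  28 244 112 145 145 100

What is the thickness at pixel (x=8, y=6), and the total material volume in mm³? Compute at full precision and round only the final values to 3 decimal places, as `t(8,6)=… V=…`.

span = t_max - t_min = 2.18 - 0.44 = 1.740
L(8,6) = 213, L_eff = 213/255 = 0.835294
t(8,6) = 2.18 - 1.740·0.835294 = 0.727
Σt over all 12·12 pixels = 827617/4250 ≈ 194.7334118
V = pitch²·Σt = 1.44²·827617/4250 = 403.799

t(8,6)=0.727 V=403.799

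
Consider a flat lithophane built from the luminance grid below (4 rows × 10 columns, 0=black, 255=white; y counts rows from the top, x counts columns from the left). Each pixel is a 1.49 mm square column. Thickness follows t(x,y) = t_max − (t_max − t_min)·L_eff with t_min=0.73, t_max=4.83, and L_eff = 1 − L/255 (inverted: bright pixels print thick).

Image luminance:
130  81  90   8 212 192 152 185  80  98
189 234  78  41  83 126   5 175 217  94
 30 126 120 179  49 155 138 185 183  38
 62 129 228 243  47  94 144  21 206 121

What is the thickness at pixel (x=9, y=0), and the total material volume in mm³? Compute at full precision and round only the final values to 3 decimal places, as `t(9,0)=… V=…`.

span = t_max - t_min = 4.83 - 0.73 = 4.100
L(9,0) = 98, L_eff = 1 - 98/255 = 0.615686 (inverted)
t(9,0) = 4.83 - 4.100·0.615686 = 2.306
Σt over all 4·10 pixels = 46358/425 ≈ 109.0776471
V = pitch²·Σt = 1.49²·46358/425 = 242.163

t(9,0)=2.306 V=242.163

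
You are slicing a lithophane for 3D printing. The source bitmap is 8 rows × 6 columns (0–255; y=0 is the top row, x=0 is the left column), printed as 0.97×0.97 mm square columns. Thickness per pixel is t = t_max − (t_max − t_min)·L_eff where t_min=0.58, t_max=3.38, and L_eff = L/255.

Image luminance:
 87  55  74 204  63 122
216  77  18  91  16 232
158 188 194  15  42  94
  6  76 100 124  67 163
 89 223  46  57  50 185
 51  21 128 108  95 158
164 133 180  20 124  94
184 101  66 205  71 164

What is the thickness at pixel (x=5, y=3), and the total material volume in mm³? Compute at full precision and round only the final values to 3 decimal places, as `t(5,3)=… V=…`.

span = t_max - t_min = 3.38 - 0.58 = 2.800
L(5,3) = 163, L_eff = 163/255 = 0.639216
t(5,3) = 3.38 - 2.800·0.639216 = 1.590
Σt over all 8·6 pixels = 8938/85 ≈ 105.1529412
V = pitch²·Σt = 0.97²·8938/85 = 98.938

t(5,3)=1.590 V=98.938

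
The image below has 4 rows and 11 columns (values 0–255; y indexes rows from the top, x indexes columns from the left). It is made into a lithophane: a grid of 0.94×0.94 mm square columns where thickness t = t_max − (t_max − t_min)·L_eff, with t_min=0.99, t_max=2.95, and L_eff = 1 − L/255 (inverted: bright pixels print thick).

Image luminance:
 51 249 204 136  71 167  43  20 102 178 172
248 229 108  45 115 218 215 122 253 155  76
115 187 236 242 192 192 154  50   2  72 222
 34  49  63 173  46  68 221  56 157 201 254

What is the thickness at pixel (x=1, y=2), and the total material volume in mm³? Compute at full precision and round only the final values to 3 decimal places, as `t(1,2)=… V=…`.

span = t_max - t_min = 2.95 - 0.99 = 1.960
L(1,2) = 187, L_eff = 1 - 187/255 = 0.266667 (inverted)
t(1,2) = 2.95 - 1.960·0.266667 = 2.427
Σt over all 4·11 pixels = 579682/6375 ≈ 90.9305098
V = pitch²·Σt = 0.94²·579682/6375 = 80.346

t(1,2)=2.427 V=80.346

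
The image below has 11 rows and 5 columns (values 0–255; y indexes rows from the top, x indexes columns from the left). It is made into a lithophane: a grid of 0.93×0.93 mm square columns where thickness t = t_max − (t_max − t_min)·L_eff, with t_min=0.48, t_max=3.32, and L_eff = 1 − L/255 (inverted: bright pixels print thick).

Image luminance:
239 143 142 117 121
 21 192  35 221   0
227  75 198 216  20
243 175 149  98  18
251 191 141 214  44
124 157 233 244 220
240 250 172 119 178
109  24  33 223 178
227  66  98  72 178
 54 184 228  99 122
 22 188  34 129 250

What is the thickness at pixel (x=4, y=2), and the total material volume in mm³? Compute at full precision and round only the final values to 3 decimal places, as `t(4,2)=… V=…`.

t(4,2)=0.703 V=99.374

span = t_max - t_min = 3.32 - 0.48 = 2.840
L(4,2) = 20, L_eff = 1 - 20/255 = 0.921569 (inverted)
t(4,2) = 3.32 - 2.840·0.921569 = 0.703
Σt over all 11·5 pixels = 732466/6375 ≈ 114.8966275
V = pitch²·Σt = 0.93²·732466/6375 = 99.374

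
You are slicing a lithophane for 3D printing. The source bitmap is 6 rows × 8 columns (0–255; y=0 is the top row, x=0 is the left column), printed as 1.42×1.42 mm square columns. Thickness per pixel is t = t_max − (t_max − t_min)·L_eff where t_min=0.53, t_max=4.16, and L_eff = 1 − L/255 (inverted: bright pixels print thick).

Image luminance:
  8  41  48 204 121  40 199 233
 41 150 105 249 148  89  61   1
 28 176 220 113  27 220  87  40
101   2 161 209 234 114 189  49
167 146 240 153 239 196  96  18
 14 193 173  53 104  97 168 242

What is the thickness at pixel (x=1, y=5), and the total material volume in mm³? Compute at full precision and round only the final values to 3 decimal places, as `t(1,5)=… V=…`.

t(1,5)=3.277 V=223.722

span = t_max - t_min = 4.16 - 0.53 = 3.630
L(1,5) = 193, L_eff = 1 - 193/255 = 0.243137 (inverted)
t(1,5) = 4.16 - 3.630·0.243137 = 3.277
Σt over all 6·8 pixels = 943087/8500 ≈ 110.9514118
V = pitch²·Σt = 1.42²·943087/8500 = 223.722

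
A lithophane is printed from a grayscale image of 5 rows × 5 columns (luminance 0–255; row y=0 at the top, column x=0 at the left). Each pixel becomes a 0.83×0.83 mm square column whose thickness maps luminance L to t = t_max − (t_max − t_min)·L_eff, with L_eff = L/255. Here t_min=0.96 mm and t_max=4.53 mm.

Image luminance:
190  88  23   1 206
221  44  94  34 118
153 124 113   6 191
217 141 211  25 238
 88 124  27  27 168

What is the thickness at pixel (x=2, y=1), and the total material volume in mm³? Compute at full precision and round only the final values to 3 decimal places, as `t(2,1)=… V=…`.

span = t_max - t_min = 4.53 - 0.96 = 3.570
L(2,1) = 94, L_eff = 94/255 = 0.368627
t(2,1) = 4.53 - 3.570·0.368627 = 3.214
Σt over all 5·5 pixels = 73.042
V = pitch²·Σt = 0.83²·73.042 = 50.319

t(2,1)=3.214 V=50.319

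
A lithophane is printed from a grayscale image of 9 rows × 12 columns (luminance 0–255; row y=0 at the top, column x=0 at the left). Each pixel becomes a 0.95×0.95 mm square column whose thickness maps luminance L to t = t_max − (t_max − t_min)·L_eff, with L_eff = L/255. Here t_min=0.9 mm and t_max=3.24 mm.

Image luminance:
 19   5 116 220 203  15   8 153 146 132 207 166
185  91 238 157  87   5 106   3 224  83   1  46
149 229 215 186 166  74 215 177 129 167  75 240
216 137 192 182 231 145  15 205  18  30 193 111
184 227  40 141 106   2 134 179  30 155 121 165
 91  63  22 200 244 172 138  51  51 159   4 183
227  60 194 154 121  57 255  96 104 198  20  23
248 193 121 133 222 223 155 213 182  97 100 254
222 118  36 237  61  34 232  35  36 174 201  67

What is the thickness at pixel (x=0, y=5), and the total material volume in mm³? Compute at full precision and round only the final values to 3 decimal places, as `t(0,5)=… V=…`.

t(0,5)=2.405 V=197.556

span = t_max - t_min = 3.24 - 0.9 = 2.340
L(0,5) = 91, L_eff = 91/255 = 0.356863
t(0,5) = 3.24 - 2.340·0.356863 = 2.405
Σt over all 9·12 pixels = 465159/2125 ≈ 218.8983529
V = pitch²·Σt = 0.95²·465159/2125 = 197.556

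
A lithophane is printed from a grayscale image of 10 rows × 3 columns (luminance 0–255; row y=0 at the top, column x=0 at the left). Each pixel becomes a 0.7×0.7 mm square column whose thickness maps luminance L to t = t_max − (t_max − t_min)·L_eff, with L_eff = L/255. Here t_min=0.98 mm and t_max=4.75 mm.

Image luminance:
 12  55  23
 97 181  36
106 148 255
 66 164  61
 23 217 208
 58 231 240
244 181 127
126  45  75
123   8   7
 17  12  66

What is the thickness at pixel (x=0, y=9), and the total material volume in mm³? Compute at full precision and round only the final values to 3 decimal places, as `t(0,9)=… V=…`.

span = t_max - t_min = 4.75 - 0.98 = 3.770
L(0,9) = 17, L_eff = 17/255 = 0.066667
t(0,9) = 4.75 - 3.770·0.066667 = 4.499
Σt over all 10·3 pixels = 1211413/12750 ≈ 95.0127843
V = pitch²·Σt = 0.7²·1211413/12750 = 46.556

t(0,9)=4.499 V=46.556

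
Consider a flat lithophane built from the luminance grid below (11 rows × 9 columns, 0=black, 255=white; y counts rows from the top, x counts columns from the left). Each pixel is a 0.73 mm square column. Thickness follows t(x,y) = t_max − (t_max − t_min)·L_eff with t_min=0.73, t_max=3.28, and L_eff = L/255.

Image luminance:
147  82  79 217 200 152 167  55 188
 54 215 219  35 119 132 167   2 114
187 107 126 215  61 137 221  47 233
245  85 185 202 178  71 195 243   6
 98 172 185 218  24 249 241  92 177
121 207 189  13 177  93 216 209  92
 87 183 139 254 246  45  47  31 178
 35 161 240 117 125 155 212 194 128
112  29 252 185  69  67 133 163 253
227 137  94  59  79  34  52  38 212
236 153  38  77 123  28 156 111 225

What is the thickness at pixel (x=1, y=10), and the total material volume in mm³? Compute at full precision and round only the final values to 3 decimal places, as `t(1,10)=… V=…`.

span = t_max - t_min = 3.28 - 0.73 = 2.550
L(1,10) = 153, L_eff = 153/255 = 0.600000
t(1,10) = 3.28 - 2.550·0.600000 = 1.750
Σt over all 11·9 pixels = 186.92
V = pitch²·Σt = 0.73²·186.92 = 99.610

t(1,10)=1.750 V=99.610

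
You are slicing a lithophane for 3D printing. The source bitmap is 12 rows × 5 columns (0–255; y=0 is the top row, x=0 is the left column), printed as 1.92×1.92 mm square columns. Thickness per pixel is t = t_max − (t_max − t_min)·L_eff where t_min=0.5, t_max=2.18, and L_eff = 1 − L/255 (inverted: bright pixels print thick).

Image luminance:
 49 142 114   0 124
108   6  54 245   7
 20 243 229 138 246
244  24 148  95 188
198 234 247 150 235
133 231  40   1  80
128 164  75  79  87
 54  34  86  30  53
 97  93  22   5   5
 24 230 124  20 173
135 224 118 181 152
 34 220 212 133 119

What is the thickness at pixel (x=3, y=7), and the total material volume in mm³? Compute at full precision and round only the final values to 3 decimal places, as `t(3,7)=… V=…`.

t(3,7)=0.698 V=282.640

span = t_max - t_min = 2.18 - 0.5 = 1.680
L(3,7) = 30, L_eff = 1 - 30/255 = 0.882353 (inverted)
t(3,7) = 2.18 - 1.680·0.882353 = 0.698
Σt over all 12·5 pixels = 162926/2125 ≈ 76.6710588
V = pitch²·Σt = 1.92²·162926/2125 = 282.640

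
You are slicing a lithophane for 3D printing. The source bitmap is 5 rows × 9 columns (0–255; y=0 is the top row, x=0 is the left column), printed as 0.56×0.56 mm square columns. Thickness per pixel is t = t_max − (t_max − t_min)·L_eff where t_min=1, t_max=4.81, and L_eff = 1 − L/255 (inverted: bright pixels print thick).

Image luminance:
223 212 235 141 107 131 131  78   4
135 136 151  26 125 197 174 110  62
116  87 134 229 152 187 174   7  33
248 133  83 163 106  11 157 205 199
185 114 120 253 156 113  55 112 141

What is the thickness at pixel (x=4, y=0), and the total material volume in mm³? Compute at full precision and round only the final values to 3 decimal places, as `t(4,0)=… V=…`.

span = t_max - t_min = 4.81 - 1 = 3.810
L(4,0) = 107, L_eff = 1 - 107/255 = 0.580392 (inverted)
t(4,0) = 4.81 - 3.810·0.580392 = 2.599
Σt over all 5·9 pixels = 1150977/8500 ≈ 135.4090588
V = pitch²·Σt = 0.56²·1150977/8500 = 42.464

t(4,0)=2.599 V=42.464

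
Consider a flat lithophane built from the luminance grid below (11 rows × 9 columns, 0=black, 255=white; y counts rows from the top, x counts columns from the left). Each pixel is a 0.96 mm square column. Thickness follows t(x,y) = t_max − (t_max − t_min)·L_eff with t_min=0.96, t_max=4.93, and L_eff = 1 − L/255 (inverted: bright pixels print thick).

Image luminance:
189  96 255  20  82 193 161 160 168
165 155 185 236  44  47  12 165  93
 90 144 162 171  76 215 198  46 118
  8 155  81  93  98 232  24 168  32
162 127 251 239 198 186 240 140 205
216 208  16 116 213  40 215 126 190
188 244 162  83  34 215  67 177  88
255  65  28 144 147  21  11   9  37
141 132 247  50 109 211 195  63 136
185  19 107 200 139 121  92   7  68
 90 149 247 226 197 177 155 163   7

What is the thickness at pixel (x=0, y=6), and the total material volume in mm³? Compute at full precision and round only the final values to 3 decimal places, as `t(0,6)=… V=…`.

t(0,6)=3.887 V=277.457

span = t_max - t_min = 4.93 - 0.96 = 3.970
L(0,6) = 188, L_eff = 1 - 188/255 = 0.262745 (inverted)
t(0,6) = 4.93 - 3.970·0.262745 = 3.887
Σt over all 11·9 pixels = 2559007/8500 ≈ 301.0596471
V = pitch²·Σt = 0.96²·2559007/8500 = 277.457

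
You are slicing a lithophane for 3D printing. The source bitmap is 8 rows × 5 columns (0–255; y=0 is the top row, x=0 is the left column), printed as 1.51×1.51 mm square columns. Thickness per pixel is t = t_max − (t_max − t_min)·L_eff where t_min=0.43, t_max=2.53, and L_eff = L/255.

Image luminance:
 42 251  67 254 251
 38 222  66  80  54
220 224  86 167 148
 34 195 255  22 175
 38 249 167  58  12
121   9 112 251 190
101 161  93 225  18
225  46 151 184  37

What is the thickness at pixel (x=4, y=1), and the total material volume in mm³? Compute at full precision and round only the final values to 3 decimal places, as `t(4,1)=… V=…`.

t(4,1)=2.085 V=131.245

span = t_max - t_min = 2.53 - 0.43 = 2.100
L(4,1) = 54, L_eff = 54/255 = 0.211765
t(4,1) = 2.53 - 2.100·0.211765 = 2.085
Σt over all 8·5 pixels = 48927/850 ≈ 57.5611765
V = pitch²·Σt = 1.51²·48927/850 = 131.245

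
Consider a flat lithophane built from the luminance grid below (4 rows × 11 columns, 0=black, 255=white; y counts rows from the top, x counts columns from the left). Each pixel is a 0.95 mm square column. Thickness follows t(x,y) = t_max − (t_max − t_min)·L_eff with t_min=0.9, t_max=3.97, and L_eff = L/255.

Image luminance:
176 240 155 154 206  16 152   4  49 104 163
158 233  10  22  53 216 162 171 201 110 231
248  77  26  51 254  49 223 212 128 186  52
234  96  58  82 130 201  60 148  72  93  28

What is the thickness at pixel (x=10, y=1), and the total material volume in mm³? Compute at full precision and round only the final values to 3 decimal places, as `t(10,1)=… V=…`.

span = t_max - t_min = 3.97 - 0.9 = 3.070
L(10,1) = 231, L_eff = 231/255 = 0.905882
t(10,1) = 3.97 - 3.070·0.905882 = 1.189
Σt over all 4·11 pixels = 451047/4250 ≈ 106.1287059
V = pitch²·Σt = 0.95²·451047/4250 = 95.781

t(10,1)=1.189 V=95.781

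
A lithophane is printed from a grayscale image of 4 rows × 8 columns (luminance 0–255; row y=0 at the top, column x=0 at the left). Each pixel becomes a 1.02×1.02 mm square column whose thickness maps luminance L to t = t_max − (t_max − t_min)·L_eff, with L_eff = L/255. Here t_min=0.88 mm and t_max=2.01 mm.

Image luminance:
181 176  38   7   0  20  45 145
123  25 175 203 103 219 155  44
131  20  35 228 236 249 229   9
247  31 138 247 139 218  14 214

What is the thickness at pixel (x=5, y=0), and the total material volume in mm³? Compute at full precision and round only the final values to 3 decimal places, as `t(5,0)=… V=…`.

span = t_max - t_min = 2.01 - 0.88 = 1.130
L(5,0) = 20, L_eff = 20/255 = 0.078431
t(5,0) = 2.01 - 1.130·0.078431 = 1.921
Σt over all 4·8 pixels = 98599/2125 ≈ 46.3995294
V = pitch²·Σt = 1.02²·98599/2125 = 48.274

t(5,0)=1.921 V=48.274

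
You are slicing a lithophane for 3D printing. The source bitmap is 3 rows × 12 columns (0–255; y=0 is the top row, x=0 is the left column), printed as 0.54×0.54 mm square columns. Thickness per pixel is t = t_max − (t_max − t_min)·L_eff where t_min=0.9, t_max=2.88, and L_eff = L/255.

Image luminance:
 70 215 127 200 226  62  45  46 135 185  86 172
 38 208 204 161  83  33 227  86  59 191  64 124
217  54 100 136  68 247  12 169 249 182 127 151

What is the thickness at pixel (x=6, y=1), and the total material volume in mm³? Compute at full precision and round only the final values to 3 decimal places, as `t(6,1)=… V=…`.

t(6,1)=1.117 V=19.458

span = t_max - t_min = 2.88 - 0.9 = 1.980
L(6,1) = 227, L_eff = 227/255 = 0.890196
t(6,1) = 2.88 - 1.980·0.890196 = 1.117
Σt over all 3·12 pixels = 283593/4250 ≈ 66.7277647
V = pitch²·Σt = 0.54²·283593/4250 = 19.458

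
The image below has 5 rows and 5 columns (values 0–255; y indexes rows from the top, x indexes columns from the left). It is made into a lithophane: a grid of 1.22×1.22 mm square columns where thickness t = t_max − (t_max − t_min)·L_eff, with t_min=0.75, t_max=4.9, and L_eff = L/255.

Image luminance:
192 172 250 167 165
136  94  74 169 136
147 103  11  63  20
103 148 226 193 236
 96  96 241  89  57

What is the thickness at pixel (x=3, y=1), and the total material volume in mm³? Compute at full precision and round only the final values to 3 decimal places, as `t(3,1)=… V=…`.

t(3,1)=2.150 V=100.358

span = t_max - t_min = 4.9 - 0.75 = 4.150
L(3,1) = 169, L_eff = 169/255 = 0.662745
t(3,1) = 4.9 - 4.150·0.662745 = 2.150
Σt over all 5·5 pixels = 57313/850 ≈ 67.4270588
V = pitch²·Σt = 1.22²·57313/850 = 100.358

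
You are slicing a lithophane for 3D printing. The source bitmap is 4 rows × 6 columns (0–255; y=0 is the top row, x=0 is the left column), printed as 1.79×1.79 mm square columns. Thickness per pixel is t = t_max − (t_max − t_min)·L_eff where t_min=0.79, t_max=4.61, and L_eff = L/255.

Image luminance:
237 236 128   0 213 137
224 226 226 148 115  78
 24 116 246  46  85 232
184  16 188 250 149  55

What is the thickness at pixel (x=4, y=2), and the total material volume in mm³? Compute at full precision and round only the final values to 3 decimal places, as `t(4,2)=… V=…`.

span = t_max - t_min = 4.61 - 0.79 = 3.820
L(4,2) = 85, L_eff = 85/255 = 0.333333
t(4,2) = 4.61 - 3.820·0.333333 = 3.337
Σt over all 4·6 pixels = 730891/12750 ≈ 57.3247843
V = pitch²·Σt = 1.79²·730891/12750 = 183.674

t(4,2)=3.337 V=183.674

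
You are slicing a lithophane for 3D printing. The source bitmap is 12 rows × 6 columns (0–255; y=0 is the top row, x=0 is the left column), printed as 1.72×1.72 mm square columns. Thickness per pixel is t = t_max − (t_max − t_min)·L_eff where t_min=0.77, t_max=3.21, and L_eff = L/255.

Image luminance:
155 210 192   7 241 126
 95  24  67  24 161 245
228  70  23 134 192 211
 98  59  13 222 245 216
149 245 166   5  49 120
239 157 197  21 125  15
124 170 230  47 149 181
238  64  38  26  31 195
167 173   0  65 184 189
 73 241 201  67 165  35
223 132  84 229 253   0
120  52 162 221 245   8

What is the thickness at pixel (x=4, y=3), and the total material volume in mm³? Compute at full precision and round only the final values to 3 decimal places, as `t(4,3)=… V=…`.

t(4,3)=0.866 V=414.028

span = t_max - t_min = 3.21 - 0.77 = 2.440
L(4,3) = 245, L_eff = 245/255 = 0.960784
t(4,3) = 3.21 - 2.440·0.960784 = 0.866
Σt over all 12·6 pixels = 297394/2125 ≈ 139.9501176
V = pitch²·Σt = 1.72²·297394/2125 = 414.028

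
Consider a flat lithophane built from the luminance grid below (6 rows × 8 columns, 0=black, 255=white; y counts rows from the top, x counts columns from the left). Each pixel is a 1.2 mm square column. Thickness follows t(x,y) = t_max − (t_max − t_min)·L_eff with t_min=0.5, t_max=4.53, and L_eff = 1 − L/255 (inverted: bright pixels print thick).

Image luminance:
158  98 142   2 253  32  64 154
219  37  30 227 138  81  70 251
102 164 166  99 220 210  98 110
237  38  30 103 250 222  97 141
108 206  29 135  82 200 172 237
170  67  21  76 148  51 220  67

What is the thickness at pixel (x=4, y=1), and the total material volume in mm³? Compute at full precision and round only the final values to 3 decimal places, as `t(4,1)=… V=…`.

t(4,1)=2.681 V=176.386

span = t_max - t_min = 4.53 - 0.5 = 4.030
L(4,1) = 138, L_eff = 1 - 138/255 = 0.458824 (inverted)
t(4,1) = 4.53 - 4.030·0.458824 = 2.681
Σt over all 6·8 pixels = 780874/6375 ≈ 122.4900392
V = pitch²·Σt = 1.2²·780874/6375 = 176.386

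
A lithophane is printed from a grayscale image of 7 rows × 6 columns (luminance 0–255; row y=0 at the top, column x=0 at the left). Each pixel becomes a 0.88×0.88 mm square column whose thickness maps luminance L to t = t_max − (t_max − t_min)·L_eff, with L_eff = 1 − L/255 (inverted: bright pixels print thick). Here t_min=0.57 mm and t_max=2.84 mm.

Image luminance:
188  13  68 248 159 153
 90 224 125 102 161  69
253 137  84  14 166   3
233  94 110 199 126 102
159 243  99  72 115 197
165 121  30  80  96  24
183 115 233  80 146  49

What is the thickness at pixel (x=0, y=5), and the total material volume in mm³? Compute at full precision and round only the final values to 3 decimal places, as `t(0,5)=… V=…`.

span = t_max - t_min = 2.84 - 0.57 = 2.270
L(0,5) = 165, L_eff = 1 - 165/255 = 0.352941 (inverted)
t(0,5) = 2.84 - 2.270·0.352941 = 2.039
Σt over all 7·6 pixels = 303321/4250 ≈ 71.3696471
V = pitch²·Σt = 0.88²·303321/4250 = 55.269

t(0,5)=2.039 V=55.269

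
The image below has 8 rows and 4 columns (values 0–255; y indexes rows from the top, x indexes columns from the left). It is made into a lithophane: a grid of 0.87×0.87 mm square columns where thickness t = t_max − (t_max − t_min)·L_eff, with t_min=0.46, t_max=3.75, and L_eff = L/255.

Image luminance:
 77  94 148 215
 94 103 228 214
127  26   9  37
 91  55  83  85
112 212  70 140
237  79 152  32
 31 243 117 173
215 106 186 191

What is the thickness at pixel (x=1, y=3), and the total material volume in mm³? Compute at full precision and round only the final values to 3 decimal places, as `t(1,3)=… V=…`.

span = t_max - t_min = 3.75 - 0.46 = 3.290
L(1,3) = 55, L_eff = 55/255 = 0.215686
t(1,3) = 3.75 - 3.290·0.215686 = 3.040
Σt over all 8·4 pixels = 874961/12750 ≈ 68.6243922
V = pitch²·Σt = 0.87²·874961/12750 = 51.942

t(1,3)=3.040 V=51.942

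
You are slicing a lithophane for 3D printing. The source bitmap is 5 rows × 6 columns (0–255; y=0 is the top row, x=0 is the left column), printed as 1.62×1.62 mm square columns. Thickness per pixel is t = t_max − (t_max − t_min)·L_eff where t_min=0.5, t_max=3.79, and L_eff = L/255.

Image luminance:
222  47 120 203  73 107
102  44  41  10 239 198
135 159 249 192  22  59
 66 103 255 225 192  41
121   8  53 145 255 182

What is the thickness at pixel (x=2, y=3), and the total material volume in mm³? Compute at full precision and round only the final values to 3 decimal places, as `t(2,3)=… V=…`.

span = t_max - t_min = 3.79 - 0.5 = 3.290
L(2,3) = 255, L_eff = 255/255 = 1.000000
t(2,3) = 3.79 - 3.290·1.000000 = 0.500
Σt over all 5·6 pixels = 813389/12750 ≈ 63.7952157
V = pitch²·Σt = 1.62²·813389/12750 = 167.424

t(2,3)=0.500 V=167.424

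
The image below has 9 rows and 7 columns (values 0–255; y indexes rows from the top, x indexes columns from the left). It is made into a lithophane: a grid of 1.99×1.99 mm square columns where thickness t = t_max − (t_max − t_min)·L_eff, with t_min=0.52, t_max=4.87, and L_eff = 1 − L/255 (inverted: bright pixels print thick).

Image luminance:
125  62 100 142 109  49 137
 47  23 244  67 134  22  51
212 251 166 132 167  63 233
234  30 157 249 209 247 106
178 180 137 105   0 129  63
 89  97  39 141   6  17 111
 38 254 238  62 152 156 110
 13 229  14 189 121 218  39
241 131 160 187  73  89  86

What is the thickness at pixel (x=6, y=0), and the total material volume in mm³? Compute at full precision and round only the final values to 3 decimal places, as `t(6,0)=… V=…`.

t(6,0)=2.857 V=660.712

span = t_max - t_min = 4.87 - 0.52 = 4.350
L(6,0) = 137, L_eff = 1 - 137/255 = 0.462745 (inverted)
t(6,0) = 4.87 - 4.350·0.462745 = 2.857
Σt over all 9·7 pixels = 70908/425 ≈ 166.8423529
V = pitch²·Σt = 1.99²·70908/425 = 660.712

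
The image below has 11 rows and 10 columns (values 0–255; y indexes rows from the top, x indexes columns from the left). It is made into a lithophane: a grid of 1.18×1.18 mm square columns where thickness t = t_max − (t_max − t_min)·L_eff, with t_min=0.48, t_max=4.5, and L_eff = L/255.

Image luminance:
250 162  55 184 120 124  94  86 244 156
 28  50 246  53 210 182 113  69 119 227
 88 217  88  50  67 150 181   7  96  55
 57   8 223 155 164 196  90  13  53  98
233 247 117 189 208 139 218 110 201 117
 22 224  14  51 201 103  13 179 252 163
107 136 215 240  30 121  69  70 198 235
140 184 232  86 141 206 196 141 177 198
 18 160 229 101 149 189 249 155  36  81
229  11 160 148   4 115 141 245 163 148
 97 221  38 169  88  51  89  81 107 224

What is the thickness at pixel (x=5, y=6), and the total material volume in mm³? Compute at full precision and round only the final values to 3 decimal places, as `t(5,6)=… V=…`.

t(5,6)=2.592 V=363.335

span = t_max - t_min = 4.5 - 0.48 = 4.020
L(5,6) = 121, L_eff = 121/255 = 0.474510
t(5,6) = 4.5 - 4.020·0.474510 = 2.592
Σt over all 11·10 pixels = 1109001/4250 ≈ 260.9414118
V = pitch²·Σt = 1.18²·1109001/4250 = 363.335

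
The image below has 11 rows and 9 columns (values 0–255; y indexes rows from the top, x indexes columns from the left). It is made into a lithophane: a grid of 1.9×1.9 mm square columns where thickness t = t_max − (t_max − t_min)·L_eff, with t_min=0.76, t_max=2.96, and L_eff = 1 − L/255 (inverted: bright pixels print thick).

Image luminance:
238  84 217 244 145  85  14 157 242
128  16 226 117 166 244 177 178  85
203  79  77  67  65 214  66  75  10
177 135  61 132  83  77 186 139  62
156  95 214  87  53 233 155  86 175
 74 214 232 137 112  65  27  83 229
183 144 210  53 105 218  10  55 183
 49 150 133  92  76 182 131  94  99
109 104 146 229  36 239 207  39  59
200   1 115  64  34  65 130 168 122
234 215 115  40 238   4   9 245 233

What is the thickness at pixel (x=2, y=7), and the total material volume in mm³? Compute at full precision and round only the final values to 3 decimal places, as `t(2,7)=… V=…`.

span = t_max - t_min = 2.96 - 0.76 = 2.200
L(2,7) = 133, L_eff = 1 - 133/255 = 0.478431 (inverted)
t(2,7) = 2.96 - 2.200·0.478431 = 1.907
Σt over all 11·9 pixels = 13838/75 ≈ 184.5066667
V = pitch²·Σt = 1.9²·13838/75 = 666.069

t(2,7)=1.907 V=666.069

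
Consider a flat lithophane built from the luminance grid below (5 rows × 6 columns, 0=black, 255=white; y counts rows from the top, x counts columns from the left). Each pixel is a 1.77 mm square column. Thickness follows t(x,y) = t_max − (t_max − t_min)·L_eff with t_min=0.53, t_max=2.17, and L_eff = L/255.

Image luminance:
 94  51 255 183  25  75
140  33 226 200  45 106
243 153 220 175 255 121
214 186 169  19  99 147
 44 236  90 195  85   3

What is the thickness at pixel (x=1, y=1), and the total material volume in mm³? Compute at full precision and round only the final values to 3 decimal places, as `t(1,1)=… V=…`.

span = t_max - t_min = 2.17 - 0.53 = 1.640
L(1,1) = 33, L_eff = 33/255 = 0.129412
t(1,1) = 2.17 - 1.640·0.129412 = 1.958
Σt over all 5·6 pixels = 494891/12750 ≈ 38.8149804
V = pitch²·Σt = 1.77²·494891/12750 = 121.603

t(1,1)=1.958 V=121.603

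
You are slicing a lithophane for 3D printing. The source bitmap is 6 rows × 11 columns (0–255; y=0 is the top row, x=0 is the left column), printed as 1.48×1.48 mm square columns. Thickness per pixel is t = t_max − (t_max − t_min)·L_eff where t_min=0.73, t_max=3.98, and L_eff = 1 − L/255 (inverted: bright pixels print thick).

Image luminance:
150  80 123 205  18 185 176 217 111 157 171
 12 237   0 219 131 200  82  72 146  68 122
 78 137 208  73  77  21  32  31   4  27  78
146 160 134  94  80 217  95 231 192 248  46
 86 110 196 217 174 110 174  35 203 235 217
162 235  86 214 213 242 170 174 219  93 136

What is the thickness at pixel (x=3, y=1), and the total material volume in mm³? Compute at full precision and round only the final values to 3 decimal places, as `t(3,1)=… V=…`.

t(3,1)=3.521 V=356.562

span = t_max - t_min = 3.98 - 0.73 = 3.250
L(3,1) = 219, L_eff = 1 - 219/255 = 0.141176 (inverted)
t(3,1) = 3.98 - 3.250·0.141176 = 3.521
Σt over all 6·11 pixels = 415099/2550 ≈ 162.7839216
V = pitch²·Σt = 1.48²·415099/2550 = 356.562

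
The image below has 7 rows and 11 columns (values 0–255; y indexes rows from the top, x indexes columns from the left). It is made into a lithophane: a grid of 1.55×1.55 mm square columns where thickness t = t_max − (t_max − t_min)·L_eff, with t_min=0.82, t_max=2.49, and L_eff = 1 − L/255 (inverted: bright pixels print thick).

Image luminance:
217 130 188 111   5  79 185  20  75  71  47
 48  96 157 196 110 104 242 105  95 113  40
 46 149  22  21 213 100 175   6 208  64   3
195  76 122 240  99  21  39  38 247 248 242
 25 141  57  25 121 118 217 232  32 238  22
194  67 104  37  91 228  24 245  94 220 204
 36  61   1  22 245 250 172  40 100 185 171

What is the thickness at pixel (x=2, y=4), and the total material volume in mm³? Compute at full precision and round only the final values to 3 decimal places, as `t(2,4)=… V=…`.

span = t_max - t_min = 2.49 - 0.82 = 1.670
L(2,4) = 57, L_eff = 1 - 57/255 = 0.776471 (inverted)
t(2,4) = 2.49 - 1.670·0.776471 = 1.193
Σt over all 7·11 pixels = 122.258
V = pitch²·Σt = 1.55²·122.258 = 293.725

t(2,4)=1.193 V=293.725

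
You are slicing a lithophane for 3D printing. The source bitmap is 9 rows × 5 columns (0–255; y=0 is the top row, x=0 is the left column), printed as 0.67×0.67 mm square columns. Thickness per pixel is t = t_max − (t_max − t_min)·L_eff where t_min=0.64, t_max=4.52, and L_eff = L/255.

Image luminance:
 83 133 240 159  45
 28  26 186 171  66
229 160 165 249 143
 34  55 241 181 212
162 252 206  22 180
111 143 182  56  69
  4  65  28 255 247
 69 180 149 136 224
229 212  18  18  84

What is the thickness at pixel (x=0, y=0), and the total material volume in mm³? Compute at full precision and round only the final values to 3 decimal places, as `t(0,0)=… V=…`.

span = t_max - t_min = 4.52 - 0.64 = 3.880
L(0,0) = 83, L_eff = 83/255 = 0.325490
t(0,0) = 4.52 - 3.880·0.325490 = 3.257
Σt over all 9·5 pixels = 704296/6375 ≈ 110.4778039
V = pitch²·Σt = 0.67²·704296/6375 = 49.593

t(0,0)=3.257 V=49.593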